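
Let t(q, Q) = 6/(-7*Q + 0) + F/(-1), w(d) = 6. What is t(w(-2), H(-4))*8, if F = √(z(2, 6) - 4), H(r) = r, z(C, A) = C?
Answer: 12/7 - 8*I*√2 ≈ 1.7143 - 11.314*I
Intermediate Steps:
F = I*√2 (F = √(2 - 4) = √(-2) = I*√2 ≈ 1.4142*I)
t(q, Q) = -6/(7*Q) - I*√2 (t(q, Q) = 6/(-7*Q + 0) + (I*√2)/(-1) = 6/((-7*Q)) + (I*√2)*(-1) = 6*(-1/(7*Q)) - I*√2 = -6/(7*Q) - I*√2)
t(w(-2), H(-4))*8 = (-6/7/(-4) - I*√2)*8 = (-6/7*(-¼) - I*√2)*8 = (3/14 - I*√2)*8 = 12/7 - 8*I*√2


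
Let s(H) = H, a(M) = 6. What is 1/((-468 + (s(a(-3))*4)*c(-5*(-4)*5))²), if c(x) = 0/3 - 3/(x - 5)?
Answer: 9025/1983099024 ≈ 4.5510e-6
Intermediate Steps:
c(x) = -3/(-5 + x) (c(x) = 0*(⅓) - 3/(-5 + x) = 0 - 3/(-5 + x) = -3/(-5 + x))
1/((-468 + (s(a(-3))*4)*c(-5*(-4)*5))²) = 1/((-468 + (6*4)*(-3/(-5 - 5*(-4)*5)))²) = 1/((-468 + 24*(-3/(-5 + 20*5)))²) = 1/((-468 + 24*(-3/(-5 + 100)))²) = 1/((-468 + 24*(-3/95))²) = 1/((-468 - 72/95)²) = 1/((-44532/95)²) = 1/(1983099024/9025) = 9025/1983099024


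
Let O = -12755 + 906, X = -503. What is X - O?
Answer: 11346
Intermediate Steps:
O = -11849
X - O = -503 - 1*(-11849) = -503 + 11849 = 11346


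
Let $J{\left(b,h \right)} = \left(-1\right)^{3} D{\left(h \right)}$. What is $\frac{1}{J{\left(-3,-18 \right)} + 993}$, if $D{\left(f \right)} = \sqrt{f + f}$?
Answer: $\frac{331}{328695} + \frac{2 i}{328695} \approx 0.001007 + 6.0847 \cdot 10^{-6} i$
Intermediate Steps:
$D{\left(f \right)} = \sqrt{2} \sqrt{f}$ ($D{\left(f \right)} = \sqrt{2 f} = \sqrt{2} \sqrt{f}$)
$J{\left(b,h \right)} = - \sqrt{2} \sqrt{h}$ ($J{\left(b,h \right)} = \left(-1\right)^{3} \sqrt{2} \sqrt{h} = - \sqrt{2} \sqrt{h}$)
$\frac{1}{J{\left(-3,-18 \right)} + 993} = \frac{1}{- \sqrt{2} \sqrt{-18} + 993} = \frac{1}{- \sqrt{2} \cdot 3 i \sqrt{2} + 993} = \frac{1}{- 6 i + 993} = \frac{1}{993 - 6 i} = \frac{993 + 6 i}{986085}$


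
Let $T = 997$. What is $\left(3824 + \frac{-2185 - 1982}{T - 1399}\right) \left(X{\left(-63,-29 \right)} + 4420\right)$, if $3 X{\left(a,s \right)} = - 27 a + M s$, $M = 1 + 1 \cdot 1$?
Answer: $\frac{7657235915}{402} \approx 1.9048 \cdot 10^{7}$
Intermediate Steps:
$M = 2$ ($M = 1 + 1 = 2$)
$X{\left(a,s \right)} = - 9 a + \frac{2 s}{3}$ ($X{\left(a,s \right)} = \frac{- 27 a + 2 s}{3} = - 9 a + \frac{2 s}{3}$)
$\left(3824 + \frac{-2185 - 1982}{T - 1399}\right) \left(X{\left(-63,-29 \right)} + 4420\right) = \left(3824 + \frac{-2185 - 1982}{997 - 1399}\right) \left(\left(\left(-9\right) \left(-63\right) + \frac{2}{3} \left(-29\right)\right) + 4420\right) = \left(3824 - \frac{4167}{-402}\right) \left(\left(567 - \frac{58}{3}\right) + 4420\right) = \left(3824 - - \frac{1389}{134}\right) \left(\frac{1643}{3} + 4420\right) = \left(3824 + \frac{1389}{134}\right) \frac{14903}{3} = \frac{513805}{134} \cdot \frac{14903}{3} = \frac{7657235915}{402}$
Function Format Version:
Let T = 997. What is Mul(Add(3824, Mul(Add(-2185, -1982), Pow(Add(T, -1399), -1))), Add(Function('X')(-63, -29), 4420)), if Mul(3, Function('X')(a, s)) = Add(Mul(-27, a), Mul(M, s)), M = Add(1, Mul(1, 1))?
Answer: Rational(7657235915, 402) ≈ 1.9048e+7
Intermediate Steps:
M = 2 (M = Add(1, 1) = 2)
Function('X')(a, s) = Add(Mul(-9, a), Mul(Rational(2, 3), s)) (Function('X')(a, s) = Mul(Rational(1, 3), Add(Mul(-27, a), Mul(2, s))) = Add(Mul(-9, a), Mul(Rational(2, 3), s)))
Mul(Add(3824, Mul(Add(-2185, -1982), Pow(Add(T, -1399), -1))), Add(Function('X')(-63, -29), 4420)) = Mul(Add(3824, Mul(Add(-2185, -1982), Pow(Add(997, -1399), -1))), Add(Add(Mul(-9, -63), Mul(Rational(2, 3), -29)), 4420)) = Mul(Add(3824, Mul(-4167, Pow(-402, -1))), Add(Add(567, Rational(-58, 3)), 4420)) = Mul(Add(3824, Mul(-4167, Rational(-1, 402))), Add(Rational(1643, 3), 4420)) = Mul(Add(3824, Rational(1389, 134)), Rational(14903, 3)) = Mul(Rational(513805, 134), Rational(14903, 3)) = Rational(7657235915, 402)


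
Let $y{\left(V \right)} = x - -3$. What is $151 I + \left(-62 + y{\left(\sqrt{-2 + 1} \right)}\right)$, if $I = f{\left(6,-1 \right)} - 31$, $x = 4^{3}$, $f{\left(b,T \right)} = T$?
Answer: $-4827$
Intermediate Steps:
$x = 64$
$y{\left(V \right)} = 67$ ($y{\left(V \right)} = 64 - -3 = 64 + 3 = 67$)
$I = -32$ ($I = -1 - 31 = -32$)
$151 I + \left(-62 + y{\left(\sqrt{-2 + 1} \right)}\right) = 151 \left(-32\right) + \left(-62 + 67\right) = -4832 + 5 = -4827$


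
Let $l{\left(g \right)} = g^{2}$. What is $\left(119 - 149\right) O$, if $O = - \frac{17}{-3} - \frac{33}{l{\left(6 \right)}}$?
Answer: $- \frac{285}{2} \approx -142.5$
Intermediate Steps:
$O = \frac{19}{4}$ ($O = - \frac{17}{-3} - \frac{33}{6^{2}} = \left(-17\right) \left(- \frac{1}{3}\right) - \frac{33}{36} = \frac{17}{3} - \frac{11}{12} = \frac{19}{4} \approx 4.75$)
$\left(119 - 149\right) O = \left(119 - 149\right) \frac{19}{4} = \left(-30\right) \frac{19}{4} = - \frac{285}{2}$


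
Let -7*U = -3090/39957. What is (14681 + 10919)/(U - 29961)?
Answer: -2386764800/2793352883 ≈ -0.85444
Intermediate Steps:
U = 1030/93233 (U = -(-3090)/(7*39957) = -⅐*(-1030/13319) = 1030/93233 ≈ 0.011048)
(14681 + 10919)/(U - 29961) = (14681 + 10919)/(1030/93233 - 29961) = 25600/(-2793352883/93233) = 25600*(-93233/2793352883) = -2386764800/2793352883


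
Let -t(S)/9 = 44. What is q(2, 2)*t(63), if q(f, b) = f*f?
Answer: -1584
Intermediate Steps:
t(S) = -396 (t(S) = -9*44 = -396)
q(f, b) = f²
q(2, 2)*t(63) = 2²*(-396) = 4*(-396) = -1584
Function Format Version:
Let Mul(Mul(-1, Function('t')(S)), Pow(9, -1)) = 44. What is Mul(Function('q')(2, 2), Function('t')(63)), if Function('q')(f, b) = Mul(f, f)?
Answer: -1584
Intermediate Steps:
Function('t')(S) = -396 (Function('t')(S) = Mul(-9, 44) = -396)
Function('q')(f, b) = Pow(f, 2)
Mul(Function('q')(2, 2), Function('t')(63)) = Mul(Pow(2, 2), -396) = Mul(4, -396) = -1584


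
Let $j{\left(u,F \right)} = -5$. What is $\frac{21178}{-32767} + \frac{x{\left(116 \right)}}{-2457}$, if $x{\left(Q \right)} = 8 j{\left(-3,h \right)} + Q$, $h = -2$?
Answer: $- \frac{7789234}{11501217} \approx -0.67725$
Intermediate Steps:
$x{\left(Q \right)} = -40 + Q$ ($x{\left(Q \right)} = 8 \left(-5\right) + Q = -40 + Q$)
$\frac{21178}{-32767} + \frac{x{\left(116 \right)}}{-2457} = \frac{21178}{-32767} + \frac{-40 + 116}{-2457} = 21178 \left(- \frac{1}{32767}\right) + 76 \left(- \frac{1}{2457}\right) = - \frac{21178}{32767} - \frac{76}{2457} = - \frac{7789234}{11501217}$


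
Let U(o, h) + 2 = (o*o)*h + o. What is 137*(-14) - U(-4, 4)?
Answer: -1976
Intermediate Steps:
U(o, h) = -2 + o + h*o² (U(o, h) = -2 + ((o*o)*h + o) = -2 + (o²*h + o) = -2 + (h*o² + o) = -2 + (o + h*o²) = -2 + o + h*o²)
137*(-14) - U(-4, 4) = 137*(-14) - (-2 - 4 + 4*(-4)²) = -1918 - (-2 - 4 + 4*16) = -1918 - (-2 - 4 + 64) = -1918 - 1*58 = -1918 - 58 = -1976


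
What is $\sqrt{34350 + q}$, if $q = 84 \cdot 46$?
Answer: $3 \sqrt{4246} \approx 195.48$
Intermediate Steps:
$q = 3864$
$\sqrt{34350 + q} = \sqrt{34350 + 3864} = \sqrt{38214} = 3 \sqrt{4246}$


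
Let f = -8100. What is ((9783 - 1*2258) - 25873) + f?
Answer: -26448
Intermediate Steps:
((9783 - 1*2258) - 25873) + f = ((9783 - 1*2258) - 25873) - 8100 = ((9783 - 2258) - 25873) - 8100 = (7525 - 25873) - 8100 = -18348 - 8100 = -26448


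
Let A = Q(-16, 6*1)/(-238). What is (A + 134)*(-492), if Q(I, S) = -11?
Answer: -7848138/119 ≈ -65951.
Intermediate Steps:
A = 11/238 (A = -11/(-238) = -11*(-1/238) = 11/238 ≈ 0.046219)
(A + 134)*(-492) = (11/238 + 134)*(-492) = (31903/238)*(-492) = -7848138/119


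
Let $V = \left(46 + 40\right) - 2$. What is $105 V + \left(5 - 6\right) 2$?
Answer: $8818$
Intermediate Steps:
$V = 84$ ($V = 86 - 2 = 84$)
$105 V + \left(5 - 6\right) 2 = 105 \cdot 84 + \left(5 - 6\right) 2 = 8820 - 2 = 8818$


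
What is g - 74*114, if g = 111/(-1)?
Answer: -8547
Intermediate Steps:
g = -111 (g = 111*(-1) = -111)
g - 74*114 = -111 - 74*114 = -111 - 8436 = -8547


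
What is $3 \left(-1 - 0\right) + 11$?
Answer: $8$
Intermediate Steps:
$3 \left(-1 - 0\right) + 11 = 3 \left(-1 + 0\right) + 11 = 3 \left(-1\right) + 11 = -3 + 11 = 8$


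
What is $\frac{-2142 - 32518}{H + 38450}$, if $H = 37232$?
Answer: $- \frac{17330}{37841} \approx -0.45797$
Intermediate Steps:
$\frac{-2142 - 32518}{H + 38450} = \frac{-2142 - 32518}{37232 + 38450} = - \frac{34660}{75682} = \left(-34660\right) \frac{1}{75682} = - \frac{17330}{37841}$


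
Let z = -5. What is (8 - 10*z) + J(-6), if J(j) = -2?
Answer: 56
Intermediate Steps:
(8 - 10*z) + J(-6) = (8 - 10*(-5)) - 2 = (8 + 50) - 2 = 58 - 2 = 56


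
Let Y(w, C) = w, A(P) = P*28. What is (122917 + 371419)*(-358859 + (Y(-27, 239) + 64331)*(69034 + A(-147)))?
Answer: 2063421844301568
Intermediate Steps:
A(P) = 28*P
(122917 + 371419)*(-358859 + (Y(-27, 239) + 64331)*(69034 + A(-147))) = (122917 + 371419)*(-358859 + (-27 + 64331)*(69034 + 28*(-147))) = 494336*(-358859 + 64304*(69034 - 4116)) = 494336*(-358859 + 64304*64918) = 494336*(-358859 + 4174487072) = 494336*4174128213 = 2063421844301568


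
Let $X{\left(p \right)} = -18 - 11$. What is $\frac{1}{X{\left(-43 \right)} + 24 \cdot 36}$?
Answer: $\frac{1}{835} \approx 0.0011976$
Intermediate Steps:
$X{\left(p \right)} = -29$ ($X{\left(p \right)} = -18 - 11 = -29$)
$\frac{1}{X{\left(-43 \right)} + 24 \cdot 36} = \frac{1}{-29 + 24 \cdot 36} = \frac{1}{-29 + 864} = \frac{1}{835}$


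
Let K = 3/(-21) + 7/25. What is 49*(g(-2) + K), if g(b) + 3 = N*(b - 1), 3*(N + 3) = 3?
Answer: 3843/25 ≈ 153.72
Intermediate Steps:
N = -2 (N = -3 + (⅓)*3 = -3 + 1 = -2)
g(b) = -1 - 2*b (g(b) = -3 - 2*(b - 1) = -3 - 2*(-1 + b) = -3 + (2 - 2*b) = -1 - 2*b)
K = 24/175 (K = 3*(-1/21) + 7*(1/25) = -⅐ + 7/25 = 24/175 ≈ 0.13714)
49*(g(-2) + K) = 49*((-1 - 2*(-2)) + 24/175) = 49*((-1 + 4) + 24/175) = 49*(3 + 24/175) = 49*(549/175) = 3843/25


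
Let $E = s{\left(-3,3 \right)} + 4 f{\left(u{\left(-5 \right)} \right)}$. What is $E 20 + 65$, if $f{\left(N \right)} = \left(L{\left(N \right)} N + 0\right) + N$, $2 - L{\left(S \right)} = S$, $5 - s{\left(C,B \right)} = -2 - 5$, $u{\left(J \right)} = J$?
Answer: $-2895$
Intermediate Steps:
$s{\left(C,B \right)} = 12$ ($s{\left(C,B \right)} = 5 - \left(-2 - 5\right) = 5 - -7 = 5 + 7 = 12$)
$L{\left(S \right)} = 2 - S$
$f{\left(N \right)} = N + N \left(2 - N\right)$ ($f{\left(N \right)} = \left(\left(2 - N\right) N + 0\right) + N = \left(N \left(2 - N\right) + 0\right) + N = N \left(2 - N\right) + N = N + N \left(2 - N\right)$)
$E = -148$ ($E = 12 + 4 \left(- 5 \left(3 - -5\right)\right) = 12 + 4 \left(- 5 \left(3 + 5\right)\right) = 12 + 4 \left(\left(-5\right) 8\right) = 12 + 4 \left(-40\right) = 12 - 160 = -148$)
$E 20 + 65 = \left(-148\right) 20 + 65 = -2960 + 65 = -2895$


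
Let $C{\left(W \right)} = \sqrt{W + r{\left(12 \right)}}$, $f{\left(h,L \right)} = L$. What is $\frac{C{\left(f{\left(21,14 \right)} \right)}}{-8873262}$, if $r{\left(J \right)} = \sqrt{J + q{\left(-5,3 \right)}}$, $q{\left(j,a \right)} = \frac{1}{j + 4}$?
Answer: $- \frac{\sqrt{14 + \sqrt{11}}}{8873262} \approx -4.6897 \cdot 10^{-7}$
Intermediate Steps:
$q{\left(j,a \right)} = \frac{1}{4 + j}$
$r{\left(J \right)} = \sqrt{-1 + J}$ ($r{\left(J \right)} = \sqrt{J + \frac{1}{4 - 5}} = \sqrt{J + \frac{1}{-1}} = \sqrt{J - 1} = \sqrt{-1 + J}$)
$C{\left(W \right)} = \sqrt{W + \sqrt{11}}$ ($C{\left(W \right)} = \sqrt{W + \sqrt{-1 + 12}} = \sqrt{W + \sqrt{11}}$)
$\frac{C{\left(f{\left(21,14 \right)} \right)}}{-8873262} = \frac{\sqrt{14 + \sqrt{11}}}{-8873262} = \sqrt{14 + \sqrt{11}} \left(- \frac{1}{8873262}\right) = - \frac{\sqrt{14 + \sqrt{11}}}{8873262}$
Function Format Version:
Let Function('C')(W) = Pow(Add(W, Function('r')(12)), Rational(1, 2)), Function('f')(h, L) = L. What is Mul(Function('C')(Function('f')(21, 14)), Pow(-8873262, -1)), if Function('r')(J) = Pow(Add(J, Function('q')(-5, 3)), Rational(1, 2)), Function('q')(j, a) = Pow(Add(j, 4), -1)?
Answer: Mul(Rational(-1, 8873262), Pow(Add(14, Pow(11, Rational(1, 2))), Rational(1, 2))) ≈ -4.6897e-7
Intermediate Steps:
Function('q')(j, a) = Pow(Add(4, j), -1)
Function('r')(J) = Pow(Add(-1, J), Rational(1, 2)) (Function('r')(J) = Pow(Add(J, Pow(Add(4, -5), -1)), Rational(1, 2)) = Pow(Add(J, Pow(-1, -1)), Rational(1, 2)) = Pow(Add(J, -1), Rational(1, 2)) = Pow(Add(-1, J), Rational(1, 2)))
Function('C')(W) = Pow(Add(W, Pow(11, Rational(1, 2))), Rational(1, 2)) (Function('C')(W) = Pow(Add(W, Pow(Add(-1, 12), Rational(1, 2))), Rational(1, 2)) = Pow(Add(W, Pow(11, Rational(1, 2))), Rational(1, 2)))
Mul(Function('C')(Function('f')(21, 14)), Pow(-8873262, -1)) = Mul(Pow(Add(14, Pow(11, Rational(1, 2))), Rational(1, 2)), Pow(-8873262, -1)) = Mul(Pow(Add(14, Pow(11, Rational(1, 2))), Rational(1, 2)), Rational(-1, 8873262)) = Mul(Rational(-1, 8873262), Pow(Add(14, Pow(11, Rational(1, 2))), Rational(1, 2)))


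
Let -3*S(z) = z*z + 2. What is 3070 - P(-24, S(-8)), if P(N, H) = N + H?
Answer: 3116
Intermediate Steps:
S(z) = -⅔ - z²/3 (S(z) = -(z*z + 2)/3 = -(z² + 2)/3 = -(2 + z²)/3 = -⅔ - z²/3)
P(N, H) = H + N
3070 - P(-24, S(-8)) = 3070 - ((-⅔ - ⅓*(-8)²) - 24) = 3070 - ((-⅔ - ⅓*64) - 24) = 3070 - ((-⅔ - 64/3) - 24) = 3070 - (-22 - 24) = 3070 - 1*(-46) = 3070 + 46 = 3116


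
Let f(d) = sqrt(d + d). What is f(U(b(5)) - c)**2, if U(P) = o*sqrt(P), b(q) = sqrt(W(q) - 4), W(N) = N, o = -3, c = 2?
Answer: -10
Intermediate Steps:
b(q) = sqrt(-4 + q) (b(q) = sqrt(q - 4) = sqrt(-4 + q))
U(P) = -3*sqrt(P)
f(d) = sqrt(2)*sqrt(d) (f(d) = sqrt(2*d) = sqrt(2)*sqrt(d))
f(U(b(5)) - c)**2 = (sqrt(2)*sqrt(-3*(-4 + 5)**(1/4) - 1*2))**2 = (sqrt(2)*sqrt(-3*sqrt(sqrt(1)) - 2))**2 = (sqrt(2)*sqrt(-3*sqrt(1) - 2))**2 = (sqrt(2)*sqrt(-3*1 - 2))**2 = (sqrt(2)*sqrt(-3 - 2))**2 = (sqrt(2)*sqrt(-5))**2 = (sqrt(2)*(I*sqrt(5)))**2 = (I*sqrt(10))**2 = -10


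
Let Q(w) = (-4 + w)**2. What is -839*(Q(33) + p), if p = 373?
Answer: -1018546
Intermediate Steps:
-839*(Q(33) + p) = -839*((-4 + 33)**2 + 373) = -839*(29**2 + 373) = -839*(841 + 373) = -839*1214 = -1018546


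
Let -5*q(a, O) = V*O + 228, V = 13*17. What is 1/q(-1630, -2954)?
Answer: 5/652606 ≈ 7.6616e-6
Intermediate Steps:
V = 221
q(a, O) = -228/5 - 221*O/5 (q(a, O) = -(221*O + 228)/5 = -(228 + 221*O)/5 = -228/5 - 221*O/5)
1/q(-1630, -2954) = 1/(-228/5 - 221/5*(-2954)) = 1/(-228/5 + 652834/5) = 1/(652606/5) = 5/652606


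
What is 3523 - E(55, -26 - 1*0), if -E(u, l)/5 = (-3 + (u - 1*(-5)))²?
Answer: 19768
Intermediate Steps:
E(u, l) = -5*(2 + u)² (E(u, l) = -5*(-3 + (u - 1*(-5)))² = -5*(-3 + (u + 5))² = -5*(-3 + (5 + u))² = -5*(2 + u)²)
3523 - E(55, -26 - 1*0) = 3523 - (-5)*(2 + 55)² = 3523 - (-5)*57² = 3523 - (-5)*3249 = 3523 - 1*(-16245) = 3523 + 16245 = 19768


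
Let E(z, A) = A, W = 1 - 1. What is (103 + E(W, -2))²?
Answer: 10201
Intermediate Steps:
W = 0
(103 + E(W, -2))² = (103 - 2)² = 101² = 10201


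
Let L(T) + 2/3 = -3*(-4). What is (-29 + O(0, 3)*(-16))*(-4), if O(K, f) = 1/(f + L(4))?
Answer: 5180/43 ≈ 120.47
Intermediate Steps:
L(T) = 34/3 (L(T) = -⅔ - 3*(-4) = -⅔ + 12 = 34/3)
O(K, f) = 1/(34/3 + f) (O(K, f) = 1/(f + 34/3) = 1/(34/3 + f))
(-29 + O(0, 3)*(-16))*(-4) = (-29 + (3/(34 + 3*3))*(-16))*(-4) = (-29 + (3/(34 + 9))*(-16))*(-4) = (-29 + (3/43)*(-16))*(-4) = (-29 - 48/43)*(-4) = -1295/43*(-4) = 5180/43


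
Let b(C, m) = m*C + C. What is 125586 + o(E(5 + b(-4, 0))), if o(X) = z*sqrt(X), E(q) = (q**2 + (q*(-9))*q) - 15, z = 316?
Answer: 125586 + 316*I*sqrt(23) ≈ 1.2559e+5 + 1515.5*I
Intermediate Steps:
b(C, m) = C + C*m (b(C, m) = C*m + C = C + C*m)
E(q) = -15 - 8*q**2 (E(q) = (q**2 + (-9*q)*q) - 15 = (q**2 - 9*q**2) - 15 = -8*q**2 - 15 = -15 - 8*q**2)
o(X) = 316*sqrt(X)
125586 + o(E(5 + b(-4, 0))) = 125586 + 316*sqrt(-15 - 8*(5 - 4*(1 + 0))**2) = 125586 + 316*sqrt(-15 - 8*(5 - 4*1)**2) = 125586 + 316*sqrt(-15 - 8*(5 - 4)**2) = 125586 + 316*sqrt(-15 - 8*1**2) = 125586 + 316*sqrt(-15 - 8*1) = 125586 + 316*sqrt(-15 - 8) = 125586 + 316*sqrt(-23) = 125586 + 316*(I*sqrt(23)) = 125586 + 316*I*sqrt(23)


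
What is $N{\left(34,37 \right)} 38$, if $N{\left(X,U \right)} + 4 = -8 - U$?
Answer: $-1862$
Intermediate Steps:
$N{\left(X,U \right)} = -12 - U$ ($N{\left(X,U \right)} = -4 - \left(8 + U\right) = -12 - U$)
$N{\left(34,37 \right)} 38 = \left(-12 - 37\right) 38 = \left(-49\right) 38 = -1862$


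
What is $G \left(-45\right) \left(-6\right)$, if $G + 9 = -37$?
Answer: $-12420$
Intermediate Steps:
$G = -46$ ($G = -9 - 37 = -46$)
$G \left(-45\right) \left(-6\right) = \left(-46\right) \left(-45\right) \left(-6\right) = 2070 \left(-6\right) = -12420$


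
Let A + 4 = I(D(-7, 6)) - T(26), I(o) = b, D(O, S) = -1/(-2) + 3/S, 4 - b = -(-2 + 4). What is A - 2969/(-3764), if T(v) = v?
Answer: -87367/3764 ≈ -23.211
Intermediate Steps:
b = 6 (b = 4 - (-1)*(-2 + 4) = 4 - (-1)*2 = 4 - 1*(-2) = 4 + 2 = 6)
D(O, S) = 1/2 + 3/S (D(O, S) = -1*(-1/2) + 3/S = 1/2 + 3/S)
I(o) = 6
A = -24 (A = -4 + (6 - 1*26) = -4 + (6 - 26) = -4 - 20 = -24)
A - 2969/(-3764) = -24 - 2969/(-3764) = -24 - 2969*(-1/3764) = -24 + 2969/3764 = -87367/3764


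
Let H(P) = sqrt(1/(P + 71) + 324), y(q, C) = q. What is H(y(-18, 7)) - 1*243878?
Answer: -243878 + sqrt(910169)/53 ≈ -2.4386e+5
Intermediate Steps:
H(P) = sqrt(324 + 1/(71 + P)) (H(P) = sqrt(1/(71 + P) + 324) = sqrt(324 + 1/(71 + P)))
H(y(-18, 7)) - 1*243878 = sqrt((23005 + 324*(-18))/(71 - 18)) - 1*243878 = sqrt((23005 - 5832)/53) - 243878 = sqrt((1/53)*17173) - 243878 = sqrt(17173/53) - 243878 = sqrt(910169)/53 - 243878 = -243878 + sqrt(910169)/53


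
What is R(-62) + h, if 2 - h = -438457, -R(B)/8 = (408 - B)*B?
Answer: 671579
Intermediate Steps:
R(B) = -8*B*(408 - B) (R(B) = -8*(408 - B)*B = -8*B*(408 - B))
h = 438459 (h = 2 - 1*(-438457) = 2 + 438457 = 438459)
R(-62) + h = 8*(-62)*(-408 - 62) + 438459 = 8*(-62)*(-470) + 438459 = 233120 + 438459 = 671579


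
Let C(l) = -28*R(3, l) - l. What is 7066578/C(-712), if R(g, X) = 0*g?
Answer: 3533289/356 ≈ 9925.0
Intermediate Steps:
R(g, X) = 0
C(l) = -l (C(l) = -28*0 - l = 0 - l = -l)
7066578/C(-712) = 7066578/((-1*(-712))) = 7066578/712 = 7066578*(1/712) = 3533289/356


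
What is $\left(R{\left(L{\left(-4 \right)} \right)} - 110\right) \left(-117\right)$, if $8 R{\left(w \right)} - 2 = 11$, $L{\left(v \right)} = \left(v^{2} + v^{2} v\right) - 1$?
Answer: $\frac{101439}{8} \approx 12680.0$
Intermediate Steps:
$L{\left(v \right)} = -1 + v^{2} + v^{3}$ ($L{\left(v \right)} = \left(v^{2} + v^{3}\right) - 1 = -1 + v^{2} + v^{3}$)
$R{\left(w \right)} = \frac{13}{8}$ ($R{\left(w \right)} = \frac{1}{4} + \frac{1}{8} \cdot 11 = \frac{1}{4} + \frac{11}{8} = \frac{13}{8}$)
$\left(R{\left(L{\left(-4 \right)} \right)} - 110\right) \left(-117\right) = \left(\frac{13}{8} - 110\right) \left(-117\right) = \left(- \frac{867}{8}\right) \left(-117\right) = \frac{101439}{8}$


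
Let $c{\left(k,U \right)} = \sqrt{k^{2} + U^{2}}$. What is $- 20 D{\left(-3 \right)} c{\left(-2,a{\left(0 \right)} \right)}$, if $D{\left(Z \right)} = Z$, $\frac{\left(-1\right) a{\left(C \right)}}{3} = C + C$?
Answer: $120$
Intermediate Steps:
$a{\left(C \right)} = - 6 C$ ($a{\left(C \right)} = - 3 \left(C + C\right) = - 3 \cdot 2 C = - 6 C$)
$c{\left(k,U \right)} = \sqrt{U^{2} + k^{2}}$
$- 20 D{\left(-3 \right)} c{\left(-2,a{\left(0 \right)} \right)} = \left(-20\right) \left(-3\right) \sqrt{\left(\left(-6\right) 0\right)^{2} + \left(-2\right)^{2}} = 60 \sqrt{0^{2} + 4} = 60 \sqrt{0 + 4} = 60 \sqrt{4} = 60 \cdot 2 = 120$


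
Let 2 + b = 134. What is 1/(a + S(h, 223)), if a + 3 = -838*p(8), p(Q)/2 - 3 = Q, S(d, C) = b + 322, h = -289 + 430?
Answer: -1/17985 ≈ -5.5602e-5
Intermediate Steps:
b = 132 (b = -2 + 134 = 132)
h = 141
S(d, C) = 454 (S(d, C) = 132 + 322 = 454)
p(Q) = 6 + 2*Q
a = -18439 (a = -3 - 838*(6 + 2*8) = -3 - 838*(6 + 16) = -3 - 838*22 = -3 - 18436 = -18439)
1/(a + S(h, 223)) = 1/(-18439 + 454) = 1/(-17985) = -1/17985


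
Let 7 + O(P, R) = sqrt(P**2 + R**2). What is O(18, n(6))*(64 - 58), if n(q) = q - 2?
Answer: -42 + 12*sqrt(85) ≈ 68.635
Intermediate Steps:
n(q) = -2 + q
O(P, R) = -7 + sqrt(P**2 + R**2)
O(18, n(6))*(64 - 58) = (-7 + sqrt(18**2 + (-2 + 6)**2))*(64 - 58) = (-7 + sqrt(324 + 4**2))*6 = (-7 + sqrt(324 + 16))*6 = (-7 + sqrt(340))*6 = (-7 + 2*sqrt(85))*6 = -42 + 12*sqrt(85)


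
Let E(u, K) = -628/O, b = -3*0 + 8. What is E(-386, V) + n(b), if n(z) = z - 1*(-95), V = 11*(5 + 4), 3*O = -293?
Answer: 32063/293 ≈ 109.43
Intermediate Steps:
O = -293/3 (O = (1/3)*(-293) = -293/3 ≈ -97.667)
b = 8 (b = 0 + 8 = 8)
V = 99 (V = 11*9 = 99)
n(z) = 95 + z (n(z) = z + 95 = 95 + z)
E(u, K) = 1884/293 (E(u, K) = -628/(-293/3) = -628*(-3/293) = 1884/293)
E(-386, V) + n(b) = 1884/293 + (95 + 8) = 1884/293 + 103 = 32063/293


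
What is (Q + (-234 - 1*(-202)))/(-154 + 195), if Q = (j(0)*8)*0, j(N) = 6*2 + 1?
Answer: -32/41 ≈ -0.78049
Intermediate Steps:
j(N) = 13 (j(N) = 12 + 1 = 13)
Q = 0 (Q = (13*8)*0 = 104*0 = 0)
(Q + (-234 - 1*(-202)))/(-154 + 195) = (0 + (-234 - 1*(-202)))/(-154 + 195) = (0 + (-234 + 202))/41 = (0 - 32)*(1/41) = -32*1/41 = -32/41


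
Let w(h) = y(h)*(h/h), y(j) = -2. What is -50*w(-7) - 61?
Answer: 39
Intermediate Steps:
w(h) = -2 (w(h) = -2*h/h = -2*1 = -2)
-50*w(-7) - 61 = -50*(-2) - 61 = 100 - 61 = 39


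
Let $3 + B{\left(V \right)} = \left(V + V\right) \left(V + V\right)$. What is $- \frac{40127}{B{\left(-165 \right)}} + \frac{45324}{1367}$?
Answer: $\frac{4880794019}{148862199} \approx 32.787$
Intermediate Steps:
$B{\left(V \right)} = -3 + 4 V^{2}$ ($B{\left(V \right)} = -3 + \left(V + V\right) \left(V + V\right) = -3 + 2 V 2 V = -3 + 4 V^{2}$)
$- \frac{40127}{B{\left(-165 \right)}} + \frac{45324}{1367} = - \frac{40127}{-3 + 4 \left(-165\right)^{2}} + \frac{45324}{1367} = - \frac{40127}{-3 + 4 \cdot 27225} + 45324 \cdot \frac{1}{1367} = - \frac{40127}{-3 + 108900} + \frac{45324}{1367} = - \frac{40127}{108897} + \frac{45324}{1367} = \frac{4880794019}{148862199}$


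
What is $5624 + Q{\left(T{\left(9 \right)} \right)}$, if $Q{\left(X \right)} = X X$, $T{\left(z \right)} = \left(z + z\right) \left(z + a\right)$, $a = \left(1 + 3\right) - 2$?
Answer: $44828$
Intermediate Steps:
$a = 2$ ($a = 4 - 2 = 2$)
$T{\left(z \right)} = 2 z \left(2 + z\right)$ ($T{\left(z \right)} = \left(z + z\right) \left(z + 2\right) = 2 z \left(2 + z\right)$)
$Q{\left(X \right)} = X^{2}$
$5624 + Q{\left(T{\left(9 \right)} \right)} = 5624 + \left(2 \cdot 9 \left(2 + 9\right)\right)^{2} = 5624 + \left(2 \cdot 9 \cdot 11\right)^{2} = 5624 + 198^{2} = 5624 + 39204 = 44828$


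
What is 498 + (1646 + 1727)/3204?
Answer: 1598965/3204 ≈ 499.05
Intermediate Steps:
498 + (1646 + 1727)/3204 = 498 + 3373*(1/3204) = 498 + 3373/3204 = 1598965/3204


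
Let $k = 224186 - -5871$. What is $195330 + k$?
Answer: $425387$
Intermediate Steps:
$k = 230057$ ($k = 224186 + 5871 = 230057$)
$195330 + k = 195330 + 230057 = 425387$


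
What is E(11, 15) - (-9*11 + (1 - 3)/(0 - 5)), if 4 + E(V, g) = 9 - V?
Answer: 463/5 ≈ 92.600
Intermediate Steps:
E(V, g) = 5 - V (E(V, g) = -4 + (9 - V) = 5 - V)
E(11, 15) - (-9*11 + (1 - 3)/(0 - 5)) = (5 - 1*11) - (-9*11 + (1 - 3)/(0 - 5)) = (5 - 11) - (-99 - 2/(-5)) = -6 - (-99 - 2*(-⅕)) = -6 - (-99 + ⅖) = -6 - 1*(-493/5) = -6 + 493/5 = 463/5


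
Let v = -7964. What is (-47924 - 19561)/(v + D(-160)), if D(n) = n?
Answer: 22495/2708 ≈ 8.3069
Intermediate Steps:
(-47924 - 19561)/(v + D(-160)) = (-47924 - 19561)/(-7964 - 160) = -67485/(-8124) = -67485*(-1/8124) = 22495/2708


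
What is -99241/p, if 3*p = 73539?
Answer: -99241/24513 ≈ -4.0485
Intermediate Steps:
p = 24513 (p = (⅓)*73539 = 24513)
-99241/p = -99241/24513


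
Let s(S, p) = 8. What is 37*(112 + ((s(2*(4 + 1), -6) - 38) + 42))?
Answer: 4588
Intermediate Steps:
37*(112 + ((s(2*(4 + 1), -6) - 38) + 42)) = 37*(112 + ((8 - 38) + 42)) = 37*(112 + (-30 + 42)) = 37*(112 + 12) = 37*124 = 4588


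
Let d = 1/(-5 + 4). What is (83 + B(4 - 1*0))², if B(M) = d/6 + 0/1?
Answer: 247009/36 ≈ 6861.4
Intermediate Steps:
d = -1 (d = 1/(-1) = -1)
B(M) = -⅙ (B(M) = -1/6 + 0/1 = -1*⅙ + 0*1 = -⅙ + 0 = -⅙)
(83 + B(4 - 1*0))² = (83 - ⅙)² = (497/6)² = 247009/36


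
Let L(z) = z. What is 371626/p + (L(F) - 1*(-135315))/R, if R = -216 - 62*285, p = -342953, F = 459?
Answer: -8868500543/1022342893 ≈ -8.6747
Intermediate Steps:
R = -17886 (R = -216 - 17670 = -17886)
371626/p + (L(F) - 1*(-135315))/R = 371626/(-342953) + (459 - 1*(-135315))/(-17886) = 371626*(-1/342953) + (459 + 135315)*(-1/17886) = -371626/342953 + 135774*(-1/17886) = -371626/342953 - 22629/2981 = -8868500543/1022342893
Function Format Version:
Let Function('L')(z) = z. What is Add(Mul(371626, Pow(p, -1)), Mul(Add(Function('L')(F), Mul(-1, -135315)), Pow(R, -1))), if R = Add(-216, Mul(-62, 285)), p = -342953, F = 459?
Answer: Rational(-8868500543, 1022342893) ≈ -8.6747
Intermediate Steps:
R = -17886 (R = Add(-216, -17670) = -17886)
Add(Mul(371626, Pow(p, -1)), Mul(Add(Function('L')(F), Mul(-1, -135315)), Pow(R, -1))) = Add(Mul(371626, Pow(-342953, -1)), Mul(Add(459, Mul(-1, -135315)), Pow(-17886, -1))) = Add(Mul(371626, Rational(-1, 342953)), Mul(Add(459, 135315), Rational(-1, 17886))) = Add(Rational(-371626, 342953), Mul(135774, Rational(-1, 17886))) = Add(Rational(-371626, 342953), Rational(-22629, 2981)) = Rational(-8868500543, 1022342893)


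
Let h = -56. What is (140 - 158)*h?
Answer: 1008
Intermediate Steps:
(140 - 158)*h = (140 - 158)*(-56) = -18*(-56) = 1008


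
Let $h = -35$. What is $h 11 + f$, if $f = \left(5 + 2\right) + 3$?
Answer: $-375$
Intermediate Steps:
$f = 10$ ($f = 7 + 3 = 10$)
$h 11 + f = \left(-35\right) 11 + 10 = -385 + 10 = -375$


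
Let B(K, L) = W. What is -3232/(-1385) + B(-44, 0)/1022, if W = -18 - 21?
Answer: 3249089/1415470 ≈ 2.2954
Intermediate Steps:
W = -39
B(K, L) = -39
-3232/(-1385) + B(-44, 0)/1022 = -3232/(-1385) - 39/1022 = -3232*(-1/1385) - 39*1/1022 = 3232/1385 - 39/1022 = 3249089/1415470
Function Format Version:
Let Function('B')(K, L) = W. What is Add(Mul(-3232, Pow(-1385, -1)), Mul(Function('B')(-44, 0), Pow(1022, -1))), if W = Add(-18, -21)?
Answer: Rational(3249089, 1415470) ≈ 2.2954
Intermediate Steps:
W = -39
Function('B')(K, L) = -39
Add(Mul(-3232, Pow(-1385, -1)), Mul(Function('B')(-44, 0), Pow(1022, -1))) = Add(Mul(-3232, Pow(-1385, -1)), Mul(-39, Pow(1022, -1))) = Add(Mul(-3232, Rational(-1, 1385)), Mul(-39, Rational(1, 1022))) = Add(Rational(3232, 1385), Rational(-39, 1022)) = Rational(3249089, 1415470)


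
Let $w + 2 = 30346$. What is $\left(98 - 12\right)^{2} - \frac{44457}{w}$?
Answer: $\frac{224379767}{30344} \approx 7394.5$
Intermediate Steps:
$w = 30344$ ($w = -2 + 30346 = 30344$)
$\left(98 - 12\right)^{2} - \frac{44457}{w} = \left(98 - 12\right)^{2} - \frac{44457}{30344} = 86^{2} - \frac{44457}{30344} = 7396 - \frac{44457}{30344} = \frac{224379767}{30344}$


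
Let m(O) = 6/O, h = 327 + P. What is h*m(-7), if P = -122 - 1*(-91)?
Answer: -1776/7 ≈ -253.71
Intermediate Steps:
P = -31 (P = -122 + 91 = -31)
h = 296 (h = 327 - 31 = 296)
h*m(-7) = 296*(6/(-7)) = 296*(6*(-⅐)) = 296*(-6/7) = -1776/7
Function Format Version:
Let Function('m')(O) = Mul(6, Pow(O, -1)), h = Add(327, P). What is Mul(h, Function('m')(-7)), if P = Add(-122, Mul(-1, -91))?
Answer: Rational(-1776, 7) ≈ -253.71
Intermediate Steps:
P = -31 (P = Add(-122, 91) = -31)
h = 296 (h = Add(327, -31) = 296)
Mul(h, Function('m')(-7)) = Mul(296, Mul(6, Pow(-7, -1))) = Mul(296, Mul(6, Rational(-1, 7))) = Mul(296, Rational(-6, 7)) = Rational(-1776, 7)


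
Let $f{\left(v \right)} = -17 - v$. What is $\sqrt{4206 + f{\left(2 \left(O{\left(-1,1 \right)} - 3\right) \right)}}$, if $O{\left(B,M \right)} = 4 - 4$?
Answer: $\sqrt{4195} \approx 64.769$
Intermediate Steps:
$O{\left(B,M \right)} = 0$ ($O{\left(B,M \right)} = 4 - 4 = 0$)
$\sqrt{4206 + f{\left(2 \left(O{\left(-1,1 \right)} - 3\right) \right)}} = \sqrt{4206 - \left(17 + 2 \left(0 - 3\right)\right)} = \sqrt{4206 - \left(17 + 2 \left(-3\right)\right)} = \sqrt{4206 - 11} = \sqrt{4195}$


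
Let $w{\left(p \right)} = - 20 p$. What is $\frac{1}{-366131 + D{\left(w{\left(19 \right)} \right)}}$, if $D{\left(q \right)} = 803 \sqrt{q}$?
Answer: $- \frac{366131}{134296936581} - \frac{1606 i \sqrt{95}}{134296936581} \approx -2.7263 \cdot 10^{-6} - 1.1656 \cdot 10^{-7} i$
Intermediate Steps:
$\frac{1}{-366131 + D{\left(w{\left(19 \right)} \right)}} = \frac{1}{-366131 + 803 \sqrt{\left(-20\right) 19}} = \frac{1}{-366131 + 803 \sqrt{-380}} = \frac{1}{-366131 + 803 \cdot 2 i \sqrt{95}} = \frac{1}{-366131 + 1606 i \sqrt{95}}$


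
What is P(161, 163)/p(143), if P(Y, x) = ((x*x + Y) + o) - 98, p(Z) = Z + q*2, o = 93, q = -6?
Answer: 26725/131 ≈ 204.01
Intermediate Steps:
p(Z) = -12 + Z (p(Z) = Z - 6*2 = Z - 12 = -12 + Z)
P(Y, x) = -5 + Y + x² (P(Y, x) = ((x*x + Y) + 93) - 98 = ((x² + Y) + 93) - 98 = ((Y + x²) + 93) - 98 = (93 + Y + x²) - 98 = -5 + Y + x²)
P(161, 163)/p(143) = (-5 + 161 + 163²)/(-12 + 143) = (-5 + 161 + 26569)/131 = 26725*(1/131) = 26725/131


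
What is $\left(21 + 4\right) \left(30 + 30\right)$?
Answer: $1500$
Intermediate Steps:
$\left(21 + 4\right) \left(30 + 30\right) = 25 \cdot 60 = 1500$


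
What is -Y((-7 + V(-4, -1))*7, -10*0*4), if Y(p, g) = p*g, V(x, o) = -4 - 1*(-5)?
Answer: 0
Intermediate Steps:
V(x, o) = 1 (V(x, o) = -4 + 5 = 1)
Y(p, g) = g*p
-Y((-7 + V(-4, -1))*7, -10*0*4) = --10*0*4*(-7 + 1)*7 = -0*4*(-6*7) = -0*(-42) = -1*0 = 0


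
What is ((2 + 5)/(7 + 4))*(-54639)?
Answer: -382473/11 ≈ -34770.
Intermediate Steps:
((2 + 5)/(7 + 4))*(-54639) = (7/11)*(-54639) = -382473/11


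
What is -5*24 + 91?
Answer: -29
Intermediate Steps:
-5*24 + 91 = -120 + 91 = -29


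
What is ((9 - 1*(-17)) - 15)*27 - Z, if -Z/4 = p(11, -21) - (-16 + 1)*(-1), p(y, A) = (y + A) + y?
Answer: 241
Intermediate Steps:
p(y, A) = A + 2*y (p(y, A) = (A + y) + y = A + 2*y)
Z = 56 (Z = -4*((-21 + 2*11) - (-16 + 1)*(-1)) = -4*((-21 + 22) - (-15)*(-1)) = -4*(1 - 1*15) = -4*(1 - 15) = -4*(-14) = 56)
((9 - 1*(-17)) - 15)*27 - Z = ((9 - 1*(-17)) - 15)*27 - 1*56 = ((9 + 17) - 15)*27 - 56 = (26 - 15)*27 - 56 = 11*27 - 56 = 297 - 56 = 241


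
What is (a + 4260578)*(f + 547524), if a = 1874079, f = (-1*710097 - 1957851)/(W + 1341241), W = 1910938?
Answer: 10923636417630791136/3252179 ≈ 3.3589e+12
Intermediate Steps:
f = -2667948/3252179 (f = (-1*710097 - 1957851)/(1910938 + 1341241) = (-710097 - 1957851)/3252179 = -2667948*1/3252179 = -2667948/3252179 ≈ -0.82036)
(a + 4260578)*(f + 547524) = (1874079 + 4260578)*(-2667948/3252179 + 547524) = 6134657*(1780643386848/3252179) = 10923636417630791136/3252179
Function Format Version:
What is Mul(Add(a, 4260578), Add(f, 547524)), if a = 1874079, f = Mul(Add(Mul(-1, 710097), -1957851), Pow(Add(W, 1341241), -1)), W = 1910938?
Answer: Rational(10923636417630791136, 3252179) ≈ 3.3589e+12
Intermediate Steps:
f = Rational(-2667948, 3252179) (f = Mul(Add(Mul(-1, 710097), -1957851), Pow(Add(1910938, 1341241), -1)) = Mul(Add(-710097, -1957851), Pow(3252179, -1)) = Mul(-2667948, Rational(1, 3252179)) = Rational(-2667948, 3252179) ≈ -0.82036)
Mul(Add(a, 4260578), Add(f, 547524)) = Mul(Add(1874079, 4260578), Add(Rational(-2667948, 3252179), 547524)) = Mul(6134657, Rational(1780643386848, 3252179)) = Rational(10923636417630791136, 3252179)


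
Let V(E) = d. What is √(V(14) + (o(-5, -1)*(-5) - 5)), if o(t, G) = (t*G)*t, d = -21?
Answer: 3*√11 ≈ 9.9499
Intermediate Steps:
V(E) = -21
o(t, G) = G*t² (o(t, G) = (G*t)*t = G*t²)
√(V(14) + (o(-5, -1)*(-5) - 5)) = √(-21 + (-1*(-5)²*(-5) - 5)) = √(-21 + (-1*25*(-5) - 5)) = √(-21 + (-25*(-5) - 5)) = √(-21 + (125 - 5)) = √(-21 + 120) = √99 = 3*√11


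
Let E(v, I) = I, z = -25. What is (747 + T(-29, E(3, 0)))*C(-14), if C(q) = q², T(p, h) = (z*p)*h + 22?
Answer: 150724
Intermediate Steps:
T(p, h) = 22 - 25*h*p (T(p, h) = (-25*p)*h + 22 = -25*h*p + 22 = 22 - 25*h*p)
(747 + T(-29, E(3, 0)))*C(-14) = (747 + (22 - 25*0*(-29)))*(-14)² = (747 + (22 + 0))*196 = (747 + 22)*196 = 769*196 = 150724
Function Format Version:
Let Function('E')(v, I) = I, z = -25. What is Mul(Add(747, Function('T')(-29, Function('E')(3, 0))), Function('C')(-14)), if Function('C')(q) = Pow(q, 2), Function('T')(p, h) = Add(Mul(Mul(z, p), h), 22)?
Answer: 150724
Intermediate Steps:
Function('T')(p, h) = Add(22, Mul(-25, h, p)) (Function('T')(p, h) = Add(Mul(Mul(-25, p), h), 22) = Add(Mul(-25, h, p), 22) = Add(22, Mul(-25, h, p)))
Mul(Add(747, Function('T')(-29, Function('E')(3, 0))), Function('C')(-14)) = Mul(Add(747, Add(22, Mul(-25, 0, -29))), Pow(-14, 2)) = Mul(Add(747, Add(22, 0)), 196) = Mul(Add(747, 22), 196) = Mul(769, 196) = 150724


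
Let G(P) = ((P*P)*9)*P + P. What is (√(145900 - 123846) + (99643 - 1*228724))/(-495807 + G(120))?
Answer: -43027/5018771 + √22054/15056313 ≈ -0.0085634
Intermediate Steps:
G(P) = P + 9*P³ (G(P) = (P²*9)*P + P = (9*P²)*P + P = 9*P³ + P = P + 9*P³)
(√(145900 - 123846) + (99643 - 1*228724))/(-495807 + G(120)) = (√(145900 - 123846) + (99643 - 1*228724))/(-495807 + (120 + 9*120³)) = (√22054 + (99643 - 228724))/(-495807 + (120 + 9*1728000)) = (√22054 - 129081)/(-495807 + (120 + 15552000)) = (-129081 + √22054)/(-495807 + 15552120) = (-129081 + √22054)/15056313 = (-129081 + √22054)*(1/15056313) = -43027/5018771 + √22054/15056313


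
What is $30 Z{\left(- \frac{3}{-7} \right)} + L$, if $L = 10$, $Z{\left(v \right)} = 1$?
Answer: $40$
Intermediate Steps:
$30 Z{\left(- \frac{3}{-7} \right)} + L = 30 \cdot 1 + 10 = 30 + 10 = 40$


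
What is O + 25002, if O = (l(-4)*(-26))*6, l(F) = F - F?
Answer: 25002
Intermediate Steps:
l(F) = 0
O = 0 (O = (0*(-26))*6 = 0*6 = 0)
O + 25002 = 0 + 25002 = 25002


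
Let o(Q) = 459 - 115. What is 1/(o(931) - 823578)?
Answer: -1/823234 ≈ -1.2147e-6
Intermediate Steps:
o(Q) = 344
1/(o(931) - 823578) = 1/(344 - 823578) = 1/(-823234) = -1/823234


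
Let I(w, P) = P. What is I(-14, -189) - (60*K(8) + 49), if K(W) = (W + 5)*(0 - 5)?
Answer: 3662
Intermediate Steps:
K(W) = -25 - 5*W (K(W) = (5 + W)*(-5) = -25 - 5*W)
I(-14, -189) - (60*K(8) + 49) = -189 - (60*(-25 - 5*8) + 49) = -189 - (60*(-25 - 40) + 49) = -189 - (60*(-65) + 49) = -189 - (-3900 + 49) = -189 - 1*(-3851) = -189 + 3851 = 3662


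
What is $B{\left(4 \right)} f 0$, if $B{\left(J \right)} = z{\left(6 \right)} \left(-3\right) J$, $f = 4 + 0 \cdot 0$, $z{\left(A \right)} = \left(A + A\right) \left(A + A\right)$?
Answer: $0$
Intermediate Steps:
$z{\left(A \right)} = 4 A^{2}$ ($z{\left(A \right)} = 2 A 2 A = 4 A^{2}$)
$f = 4$ ($f = 4 + 0 = 4$)
$B{\left(J \right)} = - 432 J$ ($B{\left(J \right)} = 4 \cdot 6^{2} \left(-3\right) J = 4 \cdot 36 \left(-3\right) J = 144 \left(-3\right) J = - 432 J$)
$B{\left(4 \right)} f 0 = \left(-432\right) 4 \cdot 4 \cdot 0 = \left(-1728\right) 4 \cdot 0 = \left(-6912\right) 0 = 0$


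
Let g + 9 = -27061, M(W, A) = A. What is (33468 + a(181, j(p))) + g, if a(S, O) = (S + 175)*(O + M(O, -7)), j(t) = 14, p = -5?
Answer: 8890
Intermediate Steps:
a(S, O) = (-7 + O)*(175 + S) (a(S, O) = (S + 175)*(O - 7) = (175 + S)*(-7 + O) = (-7 + O)*(175 + S))
g = -27070 (g = -9 - 27061 = -27070)
(33468 + a(181, j(p))) + g = (33468 + (-1225 - 7*181 + 175*14 + 14*181)) - 27070 = (33468 + (-1225 - 1267 + 2450 + 2534)) - 27070 = (33468 + 2492) - 27070 = 35960 - 27070 = 8890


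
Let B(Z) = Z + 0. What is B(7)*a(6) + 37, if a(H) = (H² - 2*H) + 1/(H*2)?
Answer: 2467/12 ≈ 205.58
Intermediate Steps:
B(Z) = Z
a(H) = H² + 1/(2*H) - 2*H (a(H) = (H² - 2*H) + 1/(2*H) = H² + 1/(2*H) - 2*H)
B(7)*a(6) + 37 = 7*(6² + (½)/6 - 2*6) + 37 = 7*(36 + (½)*(⅙) - 12) + 37 = 7*(36 + 1/12 - 12) + 37 = 7*(289/12) + 37 = 2023/12 + 37 = 2467/12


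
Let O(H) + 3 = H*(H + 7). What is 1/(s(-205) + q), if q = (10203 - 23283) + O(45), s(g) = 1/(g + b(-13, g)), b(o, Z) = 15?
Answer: -190/2041171 ≈ -9.3084e-5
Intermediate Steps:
O(H) = -3 + H*(7 + H) (O(H) = -3 + H*(H + 7) = -3 + H*(7 + H))
s(g) = 1/(15 + g) (s(g) = 1/(g + 15) = 1/(15 + g))
q = -10743 (q = (10203 - 23283) + (-3 + 45² + 7*45) = -13080 + (-3 + 2025 + 315) = -13080 + 2337 = -10743)
1/(s(-205) + q) = 1/(1/(15 - 205) - 10743) = 1/(1/(-190) - 10743) = 1/(-1/190 - 10743) = 1/(-2041171/190) = -190/2041171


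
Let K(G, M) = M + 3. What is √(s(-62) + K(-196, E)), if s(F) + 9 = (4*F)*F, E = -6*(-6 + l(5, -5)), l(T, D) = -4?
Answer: √15430 ≈ 124.22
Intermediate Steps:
E = 60 (E = -6*(-6 - 4) = -6*(-10) = 60)
s(F) = -9 + 4*F² (s(F) = -9 + (4*F)*F = -9 + 4*F²)
K(G, M) = 3 + M
√(s(-62) + K(-196, E)) = √((-9 + 4*(-62)²) + (3 + 60)) = √((-9 + 4*3844) + 63) = √((-9 + 15376) + 63) = √(15367 + 63) = √15430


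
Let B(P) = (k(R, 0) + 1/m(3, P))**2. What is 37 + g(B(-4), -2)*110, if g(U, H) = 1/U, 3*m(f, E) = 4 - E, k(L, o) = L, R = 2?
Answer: 20397/361 ≈ 56.501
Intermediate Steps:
m(f, E) = 4/3 - E/3 (m(f, E) = (4 - E)/3 = 4/3 - E/3)
B(P) = (2 + 1/(4/3 - P/3))**2
37 + g(B(-4), -2)*110 = 37 + 110/((-11 + 2*(-4))**2/(-4 - 4)**2) = 37 + 110/((-11 - 8)**2/(-8)**2) = 37 + 110/((-19)**2*(1/64)) = 37 + 110/(361*(1/64)) = 37 + 110/(361/64) = 37 + (64/361)*110 = 37 + 7040/361 = 20397/361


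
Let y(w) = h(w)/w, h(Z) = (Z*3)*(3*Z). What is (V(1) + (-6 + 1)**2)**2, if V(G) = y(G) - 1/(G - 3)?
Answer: 4761/4 ≈ 1190.3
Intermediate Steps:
h(Z) = 9*Z**2 (h(Z) = (3*Z)*(3*Z) = 9*Z**2)
y(w) = 9*w (y(w) = (9*w**2)/w = 9*w)
V(G) = -1/(-3 + G) + 9*G (V(G) = 9*G - 1/(G - 3) = 9*G - 1/(-3 + G) = -1/(-3 + G) + 9*G)
(V(1) + (-6 + 1)**2)**2 = ((-1 - 27*1 + 9*1**2)/(-3 + 1) + (-6 + 1)**2)**2 = ((-1 - 27 + 9*1)/(-2) + (-5)**2)**2 = (-(-1 - 27 + 9)/2 + 25)**2 = (-1/2*(-19) + 25)**2 = (19/2 + 25)**2 = (69/2)**2 = 4761/4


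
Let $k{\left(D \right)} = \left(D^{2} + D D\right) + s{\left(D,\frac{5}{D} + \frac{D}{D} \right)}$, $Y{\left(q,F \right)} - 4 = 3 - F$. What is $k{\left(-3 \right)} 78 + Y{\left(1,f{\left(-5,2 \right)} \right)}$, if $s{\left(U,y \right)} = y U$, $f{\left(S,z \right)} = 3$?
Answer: $1564$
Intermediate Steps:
$Y{\left(q,F \right)} = 7 - F$ ($Y{\left(q,F \right)} = 4 - \left(-3 + F\right) = 7 - F$)
$s{\left(U,y \right)} = U y$
$k{\left(D \right)} = 2 D^{2} + D \left(1 + \frac{5}{D}\right)$ ($k{\left(D \right)} = \left(D^{2} + D D\right) + D \left(\frac{5}{D} + \frac{D}{D}\right) = \left(D^{2} + D^{2}\right) + D \left(\frac{5}{D} + 1\right) = 2 D^{2} + D \left(1 + \frac{5}{D}\right)$)
$k{\left(-3 \right)} 78 + Y{\left(1,f{\left(-5,2 \right)} \right)} = \left(5 - 3 + 2 \left(-3\right)^{2}\right) 78 + \left(7 - 3\right) = \left(5 - 3 + 2 \cdot 9\right) 78 + \left(7 - 3\right) = \left(5 - 3 + 18\right) 78 + 4 = 20 \cdot 78 + 4 = 1560 + 4 = 1564$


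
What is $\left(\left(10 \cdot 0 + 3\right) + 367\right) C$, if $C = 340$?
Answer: $125800$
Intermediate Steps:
$\left(\left(10 \cdot 0 + 3\right) + 367\right) C = \left(\left(10 \cdot 0 + 3\right) + 367\right) 340 = \left(\left(0 + 3\right) + 367\right) 340 = \left(3 + 367\right) 340 = 370 \cdot 340 = 125800$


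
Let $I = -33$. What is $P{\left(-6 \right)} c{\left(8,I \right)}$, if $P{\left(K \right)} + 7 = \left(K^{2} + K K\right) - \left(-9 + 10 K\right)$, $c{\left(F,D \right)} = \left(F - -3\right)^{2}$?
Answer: $16214$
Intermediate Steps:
$c{\left(F,D \right)} = \left(3 + F\right)^{2}$ ($c{\left(F,D \right)} = \left(F + 3\right)^{2} = \left(3 + F\right)^{2}$)
$P{\left(K \right)} = 2 - 10 K + 2 K^{2}$ ($P{\left(K \right)} = -7 - \left(-9 - K^{2} + 10 K - K K\right) = -7 - \left(-9 - 2 K^{2} + 10 K\right) = -7 + \left(9 - 10 K + 2 K^{2}\right) = 2 - 10 K + 2 K^{2}$)
$P{\left(-6 \right)} c{\left(8,I \right)} = \left(2 - -60 + 2 \left(-6\right)^{2}\right) \left(3 + 8\right)^{2} = \left(2 + 60 + 2 \cdot 36\right) 11^{2} = \left(2 + 60 + 72\right) 121 = 134 \cdot 121 = 16214$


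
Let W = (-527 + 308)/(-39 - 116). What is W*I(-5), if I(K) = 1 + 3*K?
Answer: -3066/155 ≈ -19.781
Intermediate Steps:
W = 219/155 (W = -219/(-155) = -219*(-1/155) = 219/155 ≈ 1.4129)
W*I(-5) = 219*(1 + 3*(-5))/155 = 219*(1 - 15)/155 = (219/155)*(-14) = -3066/155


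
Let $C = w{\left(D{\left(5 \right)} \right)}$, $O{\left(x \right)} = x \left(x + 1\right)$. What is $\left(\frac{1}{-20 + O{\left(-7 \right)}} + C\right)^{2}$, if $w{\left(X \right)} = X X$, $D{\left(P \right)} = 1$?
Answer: $\frac{529}{484} \approx 1.093$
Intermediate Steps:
$w{\left(X \right)} = X^{2}$
$O{\left(x \right)} = x \left(1 + x\right)$
$C = 1$ ($C = 1^{2} = 1$)
$\left(\frac{1}{-20 + O{\left(-7 \right)}} + C\right)^{2} = \left(\frac{1}{-20 - 7 \left(1 - 7\right)} + 1\right)^{2} = \left(\frac{1}{-20 - -42} + 1\right)^{2} = \left(\frac{1}{-20 + 42} + 1\right)^{2} = \left(\frac{1}{22} + 1\right)^{2} = \left(\frac{23}{22}\right)^{2} = \frac{529}{484}$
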